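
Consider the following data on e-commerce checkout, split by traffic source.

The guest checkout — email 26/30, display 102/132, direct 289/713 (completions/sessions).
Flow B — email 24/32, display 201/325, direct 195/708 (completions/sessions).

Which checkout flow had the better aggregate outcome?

the guest checkout

Email: the guest checkout 26/30 = 86.7%, Flow B 24/32 = 75.0% → the guest checkout
Display: the guest checkout 102/132 = 77.3%, Flow B 201/325 = 61.8% → the guest checkout
Direct: the guest checkout 289/713 = 40.5%, Flow B 195/708 = 27.5% → the guest checkout
Overall: the guest checkout 417/875 = 47.7%, Flow B 420/1065 = 39.4% → the guest checkout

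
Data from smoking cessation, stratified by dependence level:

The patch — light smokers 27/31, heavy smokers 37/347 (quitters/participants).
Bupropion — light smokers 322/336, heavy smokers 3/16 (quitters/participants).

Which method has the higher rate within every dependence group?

bupropion

Light smokers: the patch 27/31 = 87.1%, bupropion 322/336 = 95.8% → bupropion
Heavy smokers: the patch 37/347 = 10.7%, bupropion 3/16 = 18.8% → bupropion
Bupropion has the higher rate in both groups.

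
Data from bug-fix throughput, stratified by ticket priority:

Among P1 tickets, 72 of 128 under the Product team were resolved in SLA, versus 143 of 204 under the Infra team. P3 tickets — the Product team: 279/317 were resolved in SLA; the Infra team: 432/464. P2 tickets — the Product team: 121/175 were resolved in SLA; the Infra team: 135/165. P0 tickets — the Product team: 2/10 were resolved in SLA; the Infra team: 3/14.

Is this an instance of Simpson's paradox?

P1: the Product team 72/128 = 56.2%, the Infra team 143/204 = 70.1% → the Infra team
P3: the Product team 279/317 = 88.0%, the Infra team 432/464 = 93.1% → the Infra team
P2: the Product team 121/175 = 69.1%, the Infra team 135/165 = 81.8% → the Infra team
P0: the Product team 2/10 = 20.0%, the Infra team 3/14 = 21.4% → the Infra team
Overall: the Product team 474/630 = 75.2%, the Infra team 713/847 = 84.2% → the Infra team
The Infra team wins overall and in every ticket group — no reversal.

No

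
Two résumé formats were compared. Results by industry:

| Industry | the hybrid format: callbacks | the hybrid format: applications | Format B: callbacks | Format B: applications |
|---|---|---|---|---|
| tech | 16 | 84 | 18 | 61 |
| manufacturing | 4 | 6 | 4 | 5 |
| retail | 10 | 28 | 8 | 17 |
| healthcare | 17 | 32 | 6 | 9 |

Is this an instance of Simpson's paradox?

No

Tech: the hybrid format 16/84 = 19.0%, Format B 18/61 = 29.5% → Format B
Manufacturing: the hybrid format 4/6 = 66.7%, Format B 4/5 = 80.0% → Format B
Retail: the hybrid format 10/28 = 35.7%, Format B 8/17 = 47.1% → Format B
Healthcare: the hybrid format 17/32 = 53.1%, Format B 6/9 = 66.7% → Format B
Overall: the hybrid format 47/150 = 31.3%, Format B 36/92 = 39.1% → Format B
Format B wins overall and in every industry group — no reversal.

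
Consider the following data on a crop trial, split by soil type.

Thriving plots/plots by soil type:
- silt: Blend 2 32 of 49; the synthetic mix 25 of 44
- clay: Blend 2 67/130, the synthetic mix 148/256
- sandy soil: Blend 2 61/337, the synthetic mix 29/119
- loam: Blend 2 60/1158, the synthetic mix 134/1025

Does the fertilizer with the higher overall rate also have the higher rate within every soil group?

No

Silt: Blend 2 32/49 = 65.3%, the synthetic mix 25/44 = 56.8% → Blend 2
Clay: Blend 2 67/130 = 51.5%, the synthetic mix 148/256 = 57.8% → the synthetic mix
Sandy soil: Blend 2 61/337 = 18.1%, the synthetic mix 29/119 = 24.4% → the synthetic mix
Loam: Blend 2 60/1158 = 5.2%, the synthetic mix 134/1025 = 13.1% → the synthetic mix
Overall: Blend 2 220/1674 = 13.1%, the synthetic mix 336/1444 = 23.3% → the synthetic mix
Neither sweeps: Blend 2 wins 1 of 4 groups, the synthetic mix wins 3. The synthetic mix wins overall but not every group — no Simpson reversal.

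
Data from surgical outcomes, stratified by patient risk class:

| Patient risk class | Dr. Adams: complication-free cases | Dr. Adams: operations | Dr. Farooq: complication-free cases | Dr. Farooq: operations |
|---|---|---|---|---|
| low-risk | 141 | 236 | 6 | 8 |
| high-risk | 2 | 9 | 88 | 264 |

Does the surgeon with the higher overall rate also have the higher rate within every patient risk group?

No

Low-risk: Dr. Adams 141/236 = 59.7%, Dr. Farooq 6/8 = 75.0% → Dr. Farooq
High-risk: Dr. Adams 2/9 = 22.2%, Dr. Farooq 88/264 = 33.3% → Dr. Farooq
Overall: Dr. Adams 143/245 = 58.4%, Dr. Farooq 94/272 = 34.6% → Dr. Adams
Dr. Farooq wins each patient risk group but Dr. Adams wins overall — the comparison reverses. Dr. Farooq's operations skew toward high-risk, which has a lower base rate.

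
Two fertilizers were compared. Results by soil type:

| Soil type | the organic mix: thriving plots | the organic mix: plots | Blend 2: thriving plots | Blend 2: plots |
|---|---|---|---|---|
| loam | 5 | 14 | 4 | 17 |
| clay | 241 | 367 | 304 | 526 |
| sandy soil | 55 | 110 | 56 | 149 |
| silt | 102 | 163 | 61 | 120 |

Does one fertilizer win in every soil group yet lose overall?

No

Loam: the organic mix 5/14 = 35.7%, Blend 2 4/17 = 23.5% → the organic mix
Clay: the organic mix 241/367 = 65.7%, Blend 2 304/526 = 57.8% → the organic mix
Sandy soil: the organic mix 55/110 = 50.0%, Blend 2 56/149 = 37.6% → the organic mix
Silt: the organic mix 102/163 = 62.6%, Blend 2 61/120 = 50.8% → the organic mix
Overall: the organic mix 403/654 = 61.6%, Blend 2 425/812 = 52.3% → the organic mix
The organic mix wins overall and in every soil group — no reversal.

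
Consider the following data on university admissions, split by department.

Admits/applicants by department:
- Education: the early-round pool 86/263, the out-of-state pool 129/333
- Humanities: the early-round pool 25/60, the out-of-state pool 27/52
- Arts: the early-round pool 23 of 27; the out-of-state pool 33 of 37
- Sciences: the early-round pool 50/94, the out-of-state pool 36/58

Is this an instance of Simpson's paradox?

Education: the early-round pool 86/263 = 32.7%, the out-of-state pool 129/333 = 38.7% → the out-of-state pool
Humanities: the early-round pool 25/60 = 41.7%, the out-of-state pool 27/52 = 51.9% → the out-of-state pool
Arts: the early-round pool 23/27 = 85.2%, the out-of-state pool 33/37 = 89.2% → the out-of-state pool
Sciences: the early-round pool 50/94 = 53.2%, the out-of-state pool 36/58 = 62.1% → the out-of-state pool
Overall: the early-round pool 184/444 = 41.4%, the out-of-state pool 225/480 = 46.9% → the out-of-state pool
The out-of-state pool wins overall and in every department group — no reversal.

No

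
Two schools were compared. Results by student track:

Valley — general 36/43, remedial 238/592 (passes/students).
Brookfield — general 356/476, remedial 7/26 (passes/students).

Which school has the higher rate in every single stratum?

Valley

General: Valley 36/43 = 83.7%, Brookfield 356/476 = 74.8% → Valley
Remedial: Valley 238/592 = 40.2%, Brookfield 7/26 = 26.9% → Valley
Valley has the higher rate in both groups.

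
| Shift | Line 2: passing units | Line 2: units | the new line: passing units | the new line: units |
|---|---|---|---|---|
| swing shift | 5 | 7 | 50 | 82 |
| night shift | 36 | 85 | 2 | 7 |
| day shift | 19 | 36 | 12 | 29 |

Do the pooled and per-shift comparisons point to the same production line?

No

Swing shift: Line 2 5/7 = 71.4%, the new line 50/82 = 61.0% → Line 2
Night shift: Line 2 36/85 = 42.4%, the new line 2/7 = 28.6% → Line 2
Day shift: Line 2 19/36 = 52.8%, the new line 12/29 = 41.4% → Line 2
Overall: Line 2 60/128 = 46.9%, the new line 64/118 = 54.2% → the new line
Line 2 wins each shift group but the new line wins overall — the comparison reverses. Line 2's units skew toward night shift, which has a lower base rate.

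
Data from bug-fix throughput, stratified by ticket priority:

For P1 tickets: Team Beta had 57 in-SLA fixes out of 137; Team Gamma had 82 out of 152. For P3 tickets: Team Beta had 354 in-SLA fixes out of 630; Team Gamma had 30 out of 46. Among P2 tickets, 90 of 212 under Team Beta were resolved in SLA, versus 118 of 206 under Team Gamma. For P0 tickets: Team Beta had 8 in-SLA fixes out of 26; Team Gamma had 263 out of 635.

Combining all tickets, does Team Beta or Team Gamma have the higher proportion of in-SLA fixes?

P1: Team Beta 57/137 = 41.6%, Team Gamma 82/152 = 53.9% → Team Gamma
P3: Team Beta 354/630 = 56.2%, Team Gamma 30/46 = 65.2% → Team Gamma
P2: Team Beta 90/212 = 42.5%, Team Gamma 118/206 = 57.3% → Team Gamma
P0: Team Beta 8/26 = 30.8%, Team Gamma 263/635 = 41.4% → Team Gamma
Overall: Team Beta 509/1005 = 50.6%, Team Gamma 493/1039 = 47.4% → Team Beta
(Team Gamma wins every ticket group but Team Beta wins overall — Team Gamma's tickets skew toward the low-rate P0 group.)

Team Beta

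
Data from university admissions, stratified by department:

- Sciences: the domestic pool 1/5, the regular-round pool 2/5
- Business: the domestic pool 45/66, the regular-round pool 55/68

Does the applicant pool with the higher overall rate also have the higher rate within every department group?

Yes

Sciences: the domestic pool 1/5 = 20.0%, the regular-round pool 2/5 = 40.0% → the regular-round pool
Business: the domestic pool 45/66 = 68.2%, the regular-round pool 55/68 = 80.9% → the regular-round pool
Overall: the domestic pool 46/71 = 64.8%, the regular-round pool 57/73 = 78.1% → the regular-round pool
The regular-round pool wins overall and in every department group — no reversal.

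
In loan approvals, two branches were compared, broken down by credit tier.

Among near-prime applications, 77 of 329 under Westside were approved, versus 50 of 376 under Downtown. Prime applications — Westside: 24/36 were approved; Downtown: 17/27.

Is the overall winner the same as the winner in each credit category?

Near-prime: Westside 77/329 = 23.4%, Downtown 50/376 = 13.3% → Westside
Prime: Westside 24/36 = 66.7%, Downtown 17/27 = 63.0% → Westside
Overall: Westside 101/365 = 27.7%, Downtown 67/403 = 16.6% → Westside
Westside wins overall and in every credit group — no reversal.

Yes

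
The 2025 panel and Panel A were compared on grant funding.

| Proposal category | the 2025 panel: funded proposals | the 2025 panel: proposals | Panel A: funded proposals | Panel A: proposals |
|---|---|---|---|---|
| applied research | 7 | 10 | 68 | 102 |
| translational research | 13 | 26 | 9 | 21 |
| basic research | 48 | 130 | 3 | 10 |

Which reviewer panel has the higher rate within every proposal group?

Applied research: the 2025 panel 7/10 = 70.0%, Panel A 68/102 = 66.7% → the 2025 panel
Translational research: the 2025 panel 13/26 = 50.0%, Panel A 9/21 = 42.9% → the 2025 panel
Basic research: the 2025 panel 48/130 = 36.9%, Panel A 3/10 = 30.0% → the 2025 panel
The 2025 panel has the higher rate in all 3 groups.

the 2025 panel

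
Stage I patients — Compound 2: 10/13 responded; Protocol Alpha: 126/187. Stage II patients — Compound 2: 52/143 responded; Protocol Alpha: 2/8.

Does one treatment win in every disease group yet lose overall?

Yes

Stage I: Compound 2 10/13 = 76.9%, Protocol Alpha 126/187 = 67.4% → Compound 2
Stage II: Compound 2 52/143 = 36.4%, Protocol Alpha 2/8 = 25.0% → Compound 2
Overall: Compound 2 62/156 = 39.7%, Protocol Alpha 128/195 = 65.6% → Protocol Alpha
Compound 2 wins each disease group but Protocol Alpha wins overall — the comparison reverses. Compound 2's patients skew toward stage II, which has a lower base rate.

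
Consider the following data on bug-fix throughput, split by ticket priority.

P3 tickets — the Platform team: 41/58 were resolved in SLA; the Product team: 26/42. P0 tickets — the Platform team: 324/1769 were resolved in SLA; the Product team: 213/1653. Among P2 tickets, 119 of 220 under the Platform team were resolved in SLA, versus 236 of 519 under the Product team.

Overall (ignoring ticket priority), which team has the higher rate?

P3: the Platform team 41/58 = 70.7%, the Product team 26/42 = 61.9% → the Platform team
P0: the Platform team 324/1769 = 18.3%, the Product team 213/1653 = 12.9% → the Platform team
P2: the Platform team 119/220 = 54.1%, the Product team 236/519 = 45.5% → the Platform team
Overall: the Platform team 484/2047 = 23.6%, the Product team 475/2214 = 21.5% → the Platform team

the Platform team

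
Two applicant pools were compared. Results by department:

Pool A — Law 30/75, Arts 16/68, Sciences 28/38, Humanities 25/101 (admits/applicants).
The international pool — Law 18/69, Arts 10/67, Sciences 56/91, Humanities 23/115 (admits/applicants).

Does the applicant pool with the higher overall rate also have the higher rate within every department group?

Yes

Law: Pool A 30/75 = 40.0%, the international pool 18/69 = 26.1% → Pool A
Arts: Pool A 16/68 = 23.5%, the international pool 10/67 = 14.9% → Pool A
Sciences: Pool A 28/38 = 73.7%, the international pool 56/91 = 61.5% → Pool A
Humanities: Pool A 25/101 = 24.8%, the international pool 23/115 = 20.0% → Pool A
Overall: Pool A 99/282 = 35.1%, the international pool 107/342 = 31.3% → Pool A
Pool A wins overall and in every department group — no reversal.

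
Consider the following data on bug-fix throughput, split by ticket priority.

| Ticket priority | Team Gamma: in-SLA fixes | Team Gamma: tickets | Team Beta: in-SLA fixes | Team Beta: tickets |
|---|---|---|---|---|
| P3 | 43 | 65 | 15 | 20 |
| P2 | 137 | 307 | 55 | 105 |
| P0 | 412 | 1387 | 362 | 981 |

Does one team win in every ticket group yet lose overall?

P3: Team Gamma 43/65 = 66.2%, Team Beta 15/20 = 75.0% → Team Beta
P2: Team Gamma 137/307 = 44.6%, Team Beta 55/105 = 52.4% → Team Beta
P0: Team Gamma 412/1387 = 29.7%, Team Beta 362/981 = 36.9% → Team Beta
Overall: Team Gamma 592/1759 = 33.7%, Team Beta 432/1106 = 39.1% → Team Beta
Team Beta wins overall and in every ticket group — no reversal.

No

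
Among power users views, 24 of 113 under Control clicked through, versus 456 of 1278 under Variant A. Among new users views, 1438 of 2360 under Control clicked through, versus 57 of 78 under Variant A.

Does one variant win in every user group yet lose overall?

Yes

Power users: Control 24/113 = 21.2%, Variant A 456/1278 = 35.7% → Variant A
New users: Control 1438/2360 = 60.9%, Variant A 57/78 = 73.1% → Variant A
Overall: Control 1462/2473 = 59.1%, Variant A 513/1356 = 37.8% → Control
Variant A wins each user group but Control wins overall — the comparison reverses. Variant A's views skew toward power users, which has a lower base rate.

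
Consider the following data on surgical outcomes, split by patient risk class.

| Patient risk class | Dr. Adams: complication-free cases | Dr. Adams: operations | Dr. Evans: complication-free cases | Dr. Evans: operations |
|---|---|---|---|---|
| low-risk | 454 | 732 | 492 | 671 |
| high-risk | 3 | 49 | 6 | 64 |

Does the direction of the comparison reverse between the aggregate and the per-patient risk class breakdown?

Low-risk: Dr. Adams 454/732 = 62.0%, Dr. Evans 492/671 = 73.3% → Dr. Evans
High-risk: Dr. Adams 3/49 = 6.1%, Dr. Evans 6/64 = 9.4% → Dr. Evans
Overall: Dr. Adams 457/781 = 58.5%, Dr. Evans 498/735 = 67.8% → Dr. Evans
Dr. Evans wins overall and in every patient risk group — no reversal.

No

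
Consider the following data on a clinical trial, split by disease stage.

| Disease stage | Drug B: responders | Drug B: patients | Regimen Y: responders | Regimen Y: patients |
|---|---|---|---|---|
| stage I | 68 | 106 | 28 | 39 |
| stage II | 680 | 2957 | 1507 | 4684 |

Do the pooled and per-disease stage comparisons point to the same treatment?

Yes

Stage I: Drug B 68/106 = 64.2%, Regimen Y 28/39 = 71.8% → Regimen Y
Stage II: Drug B 680/2957 = 23.0%, Regimen Y 1507/4684 = 32.2% → Regimen Y
Overall: Drug B 748/3063 = 24.4%, Regimen Y 1535/4723 = 32.5% → Regimen Y
Regimen Y wins overall and in every disease group — no reversal.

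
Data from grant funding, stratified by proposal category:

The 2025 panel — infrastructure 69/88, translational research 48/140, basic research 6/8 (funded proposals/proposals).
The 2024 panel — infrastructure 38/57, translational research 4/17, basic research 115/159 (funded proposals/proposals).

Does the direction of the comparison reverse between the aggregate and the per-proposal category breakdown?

Yes

Infrastructure: the 2025 panel 69/88 = 78.4%, the 2024 panel 38/57 = 66.7% → the 2025 panel
Translational research: the 2025 panel 48/140 = 34.3%, the 2024 panel 4/17 = 23.5% → the 2025 panel
Basic research: the 2025 panel 6/8 = 75.0%, the 2024 panel 115/159 = 72.3% → the 2025 panel
Overall: the 2025 panel 123/236 = 52.1%, the 2024 panel 157/233 = 67.4% → the 2024 panel
The 2025 panel wins each proposal group but the 2024 panel wins overall — the comparison reverses. The 2025 panel's proposals skew toward translational research, which has a lower base rate.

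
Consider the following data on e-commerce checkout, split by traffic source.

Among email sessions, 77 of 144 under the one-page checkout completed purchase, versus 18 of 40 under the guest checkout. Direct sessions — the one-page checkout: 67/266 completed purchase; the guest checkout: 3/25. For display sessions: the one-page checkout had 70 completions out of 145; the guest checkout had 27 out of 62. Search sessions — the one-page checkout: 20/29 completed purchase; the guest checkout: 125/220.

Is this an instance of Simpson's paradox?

Email: the one-page checkout 77/144 = 53.5%, the guest checkout 18/40 = 45.0% → the one-page checkout
Direct: the one-page checkout 67/266 = 25.2%, the guest checkout 3/25 = 12.0% → the one-page checkout
Display: the one-page checkout 70/145 = 48.3%, the guest checkout 27/62 = 43.5% → the one-page checkout
Search: the one-page checkout 20/29 = 69.0%, the guest checkout 125/220 = 56.8% → the one-page checkout
Overall: the one-page checkout 234/584 = 40.1%, the guest checkout 173/347 = 49.9% → the guest checkout
The one-page checkout wins each traffic group but the guest checkout wins overall — the comparison reverses. The one-page checkout's sessions skew toward direct, which has a lower base rate.

Yes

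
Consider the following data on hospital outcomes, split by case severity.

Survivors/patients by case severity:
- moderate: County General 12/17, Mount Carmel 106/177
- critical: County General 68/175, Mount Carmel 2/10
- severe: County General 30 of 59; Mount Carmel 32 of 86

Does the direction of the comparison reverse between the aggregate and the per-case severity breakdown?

Yes

Moderate: County General 12/17 = 70.6%, Mount Carmel 106/177 = 59.9% → County General
Critical: County General 68/175 = 38.9%, Mount Carmel 2/10 = 20.0% → County General
Severe: County General 30/59 = 50.8%, Mount Carmel 32/86 = 37.2% → County General
Overall: County General 110/251 = 43.8%, Mount Carmel 140/273 = 51.3% → Mount Carmel
County General wins each case group but Mount Carmel wins overall — the comparison reverses. County General's patients skew toward critical, which has a lower base rate.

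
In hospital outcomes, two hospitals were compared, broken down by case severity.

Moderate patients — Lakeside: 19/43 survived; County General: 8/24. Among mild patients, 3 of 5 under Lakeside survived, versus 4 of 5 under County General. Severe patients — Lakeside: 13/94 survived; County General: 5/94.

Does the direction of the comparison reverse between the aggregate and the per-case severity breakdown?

Moderate: Lakeside 19/43 = 44.2%, County General 8/24 = 33.3% → Lakeside
Mild: Lakeside 3/5 = 60.0%, County General 4/5 = 80.0% → County General
Severe: Lakeside 13/94 = 13.8%, County General 5/94 = 5.3% → Lakeside
Overall: Lakeside 35/142 = 24.6%, County General 17/123 = 13.8% → Lakeside
Neither sweeps: Lakeside wins 2 of 3 groups, County General wins 1. Lakeside wins overall but not every group — no Simpson reversal.

No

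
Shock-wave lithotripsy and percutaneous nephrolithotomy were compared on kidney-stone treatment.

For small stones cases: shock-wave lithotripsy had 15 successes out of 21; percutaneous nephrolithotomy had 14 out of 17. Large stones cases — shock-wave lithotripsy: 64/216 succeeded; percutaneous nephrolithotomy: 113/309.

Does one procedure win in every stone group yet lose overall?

Small stones: shock-wave lithotripsy 15/21 = 71.4%, percutaneous nephrolithotomy 14/17 = 82.4% → percutaneous nephrolithotomy
Large stones: shock-wave lithotripsy 64/216 = 29.6%, percutaneous nephrolithotomy 113/309 = 36.6% → percutaneous nephrolithotomy
Overall: shock-wave lithotripsy 79/237 = 33.3%, percutaneous nephrolithotomy 127/326 = 39.0% → percutaneous nephrolithotomy
Percutaneous nephrolithotomy wins overall and in every stone group — no reversal.

No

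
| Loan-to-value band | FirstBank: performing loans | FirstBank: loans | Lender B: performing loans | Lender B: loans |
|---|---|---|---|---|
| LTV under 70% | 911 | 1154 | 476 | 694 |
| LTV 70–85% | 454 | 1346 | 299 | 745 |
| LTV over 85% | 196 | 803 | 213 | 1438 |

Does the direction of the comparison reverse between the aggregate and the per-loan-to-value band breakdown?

LTV under 70%: FirstBank 911/1154 = 78.9%, Lender B 476/694 = 68.6% → FirstBank
LTV 70–85%: FirstBank 454/1346 = 33.7%, Lender B 299/745 = 40.1% → Lender B
LTV over 85%: FirstBank 196/803 = 24.4%, Lender B 213/1438 = 14.8% → FirstBank
Overall: FirstBank 1561/3303 = 47.3%, Lender B 988/2877 = 34.3% → FirstBank
Neither sweeps: FirstBank wins 2 of 3 groups, Lender B wins 1. FirstBank wins overall but not every group — no Simpson reversal.

No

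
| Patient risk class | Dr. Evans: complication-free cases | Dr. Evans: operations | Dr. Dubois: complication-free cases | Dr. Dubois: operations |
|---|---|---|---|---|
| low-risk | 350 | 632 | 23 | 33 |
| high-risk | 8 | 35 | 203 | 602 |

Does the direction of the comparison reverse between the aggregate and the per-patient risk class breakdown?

Low-risk: Dr. Evans 350/632 = 55.4%, Dr. Dubois 23/33 = 69.7% → Dr. Dubois
High-risk: Dr. Evans 8/35 = 22.9%, Dr. Dubois 203/602 = 33.7% → Dr. Dubois
Overall: Dr. Evans 358/667 = 53.7%, Dr. Dubois 226/635 = 35.6% → Dr. Evans
Dr. Dubois wins each patient risk group but Dr. Evans wins overall — the comparison reverses. Dr. Dubois's operations skew toward high-risk, which has a lower base rate.

Yes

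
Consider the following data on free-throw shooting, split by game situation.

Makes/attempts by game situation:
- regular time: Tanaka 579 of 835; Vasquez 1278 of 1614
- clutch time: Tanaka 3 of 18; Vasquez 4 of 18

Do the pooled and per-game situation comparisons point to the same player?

Yes

Regular time: Tanaka 579/835 = 69.3%, Vasquez 1278/1614 = 79.2% → Vasquez
Clutch time: Tanaka 3/18 = 16.7%, Vasquez 4/18 = 22.2% → Vasquez
Overall: Tanaka 582/853 = 68.2%, Vasquez 1282/1632 = 78.6% → Vasquez
Vasquez wins overall and in every game group — no reversal.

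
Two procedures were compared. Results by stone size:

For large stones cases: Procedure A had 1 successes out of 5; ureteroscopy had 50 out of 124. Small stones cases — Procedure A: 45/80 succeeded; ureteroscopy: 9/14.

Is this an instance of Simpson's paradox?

Yes

Large stones: Procedure A 1/5 = 20.0%, ureteroscopy 50/124 = 40.3% → ureteroscopy
Small stones: Procedure A 45/80 = 56.2%, ureteroscopy 9/14 = 64.3% → ureteroscopy
Overall: Procedure A 46/85 = 54.1%, ureteroscopy 59/138 = 42.8% → Procedure A
Ureteroscopy wins each stone group but Procedure A wins overall — the comparison reverses. Ureteroscopy's cases skew toward large stones, which has a lower base rate.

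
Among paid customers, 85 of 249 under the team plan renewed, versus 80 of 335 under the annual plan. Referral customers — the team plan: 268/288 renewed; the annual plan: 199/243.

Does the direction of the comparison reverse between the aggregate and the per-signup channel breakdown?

No

Paid: the team plan 85/249 = 34.1%, the annual plan 80/335 = 23.9% → the team plan
Referral: the team plan 268/288 = 93.1%, the annual plan 199/243 = 81.9% → the team plan
Overall: the team plan 353/537 = 65.7%, the annual plan 279/578 = 48.3% → the team plan
The team plan wins overall and in every signup group — no reversal.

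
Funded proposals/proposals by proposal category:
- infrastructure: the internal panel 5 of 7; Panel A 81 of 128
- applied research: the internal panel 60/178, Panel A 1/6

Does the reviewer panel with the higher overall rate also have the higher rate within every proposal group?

Infrastructure: the internal panel 5/7 = 71.4%, Panel A 81/128 = 63.3% → the internal panel
Applied research: the internal panel 60/178 = 33.7%, Panel A 1/6 = 16.7% → the internal panel
Overall: the internal panel 65/185 = 35.1%, Panel A 82/134 = 61.2% → Panel A
The internal panel wins each proposal group but Panel A wins overall — the comparison reverses. The internal panel's proposals skew toward applied research, which has a lower base rate.

No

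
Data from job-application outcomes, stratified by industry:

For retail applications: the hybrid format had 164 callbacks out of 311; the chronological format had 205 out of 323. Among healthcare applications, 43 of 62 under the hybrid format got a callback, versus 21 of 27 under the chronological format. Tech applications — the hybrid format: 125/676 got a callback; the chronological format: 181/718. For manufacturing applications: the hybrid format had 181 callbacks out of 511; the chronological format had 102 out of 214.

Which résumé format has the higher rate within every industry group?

the chronological format

Retail: the hybrid format 164/311 = 52.7%, the chronological format 205/323 = 63.5% → the chronological format
Healthcare: the hybrid format 43/62 = 69.4%, the chronological format 21/27 = 77.8% → the chronological format
Tech: the hybrid format 125/676 = 18.5%, the chronological format 181/718 = 25.2% → the chronological format
Manufacturing: the hybrid format 181/511 = 35.4%, the chronological format 102/214 = 47.7% → the chronological format
The chronological format has the higher rate in all 4 groups.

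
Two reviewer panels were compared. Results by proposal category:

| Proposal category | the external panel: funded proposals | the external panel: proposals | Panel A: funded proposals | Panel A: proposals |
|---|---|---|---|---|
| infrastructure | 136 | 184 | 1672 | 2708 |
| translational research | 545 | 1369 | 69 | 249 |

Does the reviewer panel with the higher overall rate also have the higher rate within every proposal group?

Infrastructure: the external panel 136/184 = 73.9%, Panel A 1672/2708 = 61.7% → the external panel
Translational research: the external panel 545/1369 = 39.8%, Panel A 69/249 = 27.7% → the external panel
Overall: the external panel 681/1553 = 43.9%, Panel A 1741/2957 = 58.9% → Panel A
The external panel wins each proposal group but Panel A wins overall — the comparison reverses. The external panel's proposals skew toward translational research, which has a lower base rate.

No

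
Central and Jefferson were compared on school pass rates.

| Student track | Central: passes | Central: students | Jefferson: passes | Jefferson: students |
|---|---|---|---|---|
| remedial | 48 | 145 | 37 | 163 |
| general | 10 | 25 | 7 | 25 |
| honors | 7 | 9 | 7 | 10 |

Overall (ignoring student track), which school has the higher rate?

Central

Remedial: Central 48/145 = 33.1%, Jefferson 37/163 = 22.7% → Central
General: Central 10/25 = 40.0%, Jefferson 7/25 = 28.0% → Central
Honors: Central 7/9 = 77.8%, Jefferson 7/10 = 70.0% → Central
Overall: Central 65/179 = 36.3%, Jefferson 51/198 = 25.8% → Central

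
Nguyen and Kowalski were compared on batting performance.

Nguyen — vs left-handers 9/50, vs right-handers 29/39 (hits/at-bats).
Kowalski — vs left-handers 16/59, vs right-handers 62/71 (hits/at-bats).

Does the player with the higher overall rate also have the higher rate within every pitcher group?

Vs left-handers: Nguyen 9/50 = 18.0%, Kowalski 16/59 = 27.1% → Kowalski
Vs right-handers: Nguyen 29/39 = 74.4%, Kowalski 62/71 = 87.3% → Kowalski
Overall: Nguyen 38/89 = 42.7%, Kowalski 78/130 = 60.0% → Kowalski
Kowalski wins overall and in every pitcher group — no reversal.

Yes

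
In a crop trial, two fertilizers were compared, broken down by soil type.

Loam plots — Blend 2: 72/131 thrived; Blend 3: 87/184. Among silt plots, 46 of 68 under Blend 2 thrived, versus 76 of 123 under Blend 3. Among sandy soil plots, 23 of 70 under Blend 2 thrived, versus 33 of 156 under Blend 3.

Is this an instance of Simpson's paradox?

Loam: Blend 2 72/131 = 55.0%, Blend 3 87/184 = 47.3% → Blend 2
Silt: Blend 2 46/68 = 67.6%, Blend 3 76/123 = 61.8% → Blend 2
Sandy soil: Blend 2 23/70 = 32.9%, Blend 3 33/156 = 21.2% → Blend 2
Overall: Blend 2 141/269 = 52.4%, Blend 3 196/463 = 42.3% → Blend 2
Blend 2 wins overall and in every soil group — no reversal.

No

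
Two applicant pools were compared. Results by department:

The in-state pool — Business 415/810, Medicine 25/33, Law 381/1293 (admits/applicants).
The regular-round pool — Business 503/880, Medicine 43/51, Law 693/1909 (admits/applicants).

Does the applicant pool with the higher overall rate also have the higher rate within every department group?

Business: the in-state pool 415/810 = 51.2%, the regular-round pool 503/880 = 57.2% → the regular-round pool
Medicine: the in-state pool 25/33 = 75.8%, the regular-round pool 43/51 = 84.3% → the regular-round pool
Law: the in-state pool 381/1293 = 29.5%, the regular-round pool 693/1909 = 36.3% → the regular-round pool
Overall: the in-state pool 821/2136 = 38.4%, the regular-round pool 1239/2840 = 43.6% → the regular-round pool
The regular-round pool wins overall and in every department group — no reversal.

Yes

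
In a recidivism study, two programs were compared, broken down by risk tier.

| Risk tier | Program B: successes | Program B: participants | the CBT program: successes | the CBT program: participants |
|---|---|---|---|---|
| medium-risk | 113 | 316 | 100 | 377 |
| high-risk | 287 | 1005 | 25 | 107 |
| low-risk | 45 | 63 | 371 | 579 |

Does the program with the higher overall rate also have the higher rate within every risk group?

No

Medium-risk: Program B 113/316 = 35.8%, the CBT program 100/377 = 26.5% → Program B
High-risk: Program B 287/1005 = 28.6%, the CBT program 25/107 = 23.4% → Program B
Low-risk: Program B 45/63 = 71.4%, the CBT program 371/579 = 64.1% → Program B
Overall: Program B 445/1384 = 32.2%, the CBT program 496/1063 = 46.7% → the CBT program
Program B wins each risk group but the CBT program wins overall — the comparison reverses. Program B's participants skew toward high-risk, which has a lower base rate.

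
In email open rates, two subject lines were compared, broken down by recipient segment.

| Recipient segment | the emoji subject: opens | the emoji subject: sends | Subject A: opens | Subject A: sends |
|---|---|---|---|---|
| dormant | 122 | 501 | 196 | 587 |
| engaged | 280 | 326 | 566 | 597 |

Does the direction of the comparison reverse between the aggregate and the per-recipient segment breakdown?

No

Dormant: the emoji subject 122/501 = 24.4%, Subject A 196/587 = 33.4% → Subject A
Engaged: the emoji subject 280/326 = 85.9%, Subject A 566/597 = 94.8% → Subject A
Overall: the emoji subject 402/827 = 48.6%, Subject A 762/1184 = 64.4% → Subject A
Subject A wins overall and in every recipient group — no reversal.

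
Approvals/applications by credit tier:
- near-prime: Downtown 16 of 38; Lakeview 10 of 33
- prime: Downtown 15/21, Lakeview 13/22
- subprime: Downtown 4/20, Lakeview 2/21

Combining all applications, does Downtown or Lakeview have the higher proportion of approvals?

Downtown

Near-prime: Downtown 16/38 = 42.1%, Lakeview 10/33 = 30.3% → Downtown
Prime: Downtown 15/21 = 71.4%, Lakeview 13/22 = 59.1% → Downtown
Subprime: Downtown 4/20 = 20.0%, Lakeview 2/21 = 9.5% → Downtown
Overall: Downtown 35/79 = 44.3%, Lakeview 25/76 = 32.9% → Downtown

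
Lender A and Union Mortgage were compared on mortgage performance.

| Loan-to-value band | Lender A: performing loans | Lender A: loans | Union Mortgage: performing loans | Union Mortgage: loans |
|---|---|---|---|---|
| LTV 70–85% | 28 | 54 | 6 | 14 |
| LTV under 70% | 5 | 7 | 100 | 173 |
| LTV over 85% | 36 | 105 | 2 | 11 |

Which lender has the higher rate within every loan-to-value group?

Lender A

LTV 70–85%: Lender A 28/54 = 51.9%, Union Mortgage 6/14 = 42.9% → Lender A
LTV under 70%: Lender A 5/7 = 71.4%, Union Mortgage 100/173 = 57.8% → Lender A
LTV over 85%: Lender A 36/105 = 34.3%, Union Mortgage 2/11 = 18.2% → Lender A
Lender A has the higher rate in all 3 groups.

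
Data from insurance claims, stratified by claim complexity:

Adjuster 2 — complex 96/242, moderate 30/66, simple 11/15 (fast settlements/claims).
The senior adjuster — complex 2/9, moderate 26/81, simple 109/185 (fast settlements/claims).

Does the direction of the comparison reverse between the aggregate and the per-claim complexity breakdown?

Yes

Complex: Adjuster 2 96/242 = 39.7%, the senior adjuster 2/9 = 22.2% → Adjuster 2
Moderate: Adjuster 2 30/66 = 45.5%, the senior adjuster 26/81 = 32.1% → Adjuster 2
Simple: Adjuster 2 11/15 = 73.3%, the senior adjuster 109/185 = 58.9% → Adjuster 2
Overall: Adjuster 2 137/323 = 42.4%, the senior adjuster 137/275 = 49.8% → the senior adjuster
Adjuster 2 wins each claim group but the senior adjuster wins overall — the comparison reverses. Adjuster 2's claims skew toward complex, which has a lower base rate.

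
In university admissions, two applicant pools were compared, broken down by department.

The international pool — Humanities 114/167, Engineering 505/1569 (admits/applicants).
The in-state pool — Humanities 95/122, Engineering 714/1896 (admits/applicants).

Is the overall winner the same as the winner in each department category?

Humanities: the international pool 114/167 = 68.3%, the in-state pool 95/122 = 77.9% → the in-state pool
Engineering: the international pool 505/1569 = 32.2%, the in-state pool 714/1896 = 37.7% → the in-state pool
Overall: the international pool 619/1736 = 35.7%, the in-state pool 809/2018 = 40.1% → the in-state pool
The in-state pool wins overall and in every department group — no reversal.

Yes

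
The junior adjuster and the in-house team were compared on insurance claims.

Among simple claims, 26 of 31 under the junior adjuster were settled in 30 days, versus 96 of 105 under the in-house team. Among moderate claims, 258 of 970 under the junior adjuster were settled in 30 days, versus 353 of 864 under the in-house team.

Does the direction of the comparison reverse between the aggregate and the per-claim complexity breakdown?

No

Simple: the junior adjuster 26/31 = 83.9%, the in-house team 96/105 = 91.4% → the in-house team
Moderate: the junior adjuster 258/970 = 26.6%, the in-house team 353/864 = 40.9% → the in-house team
Overall: the junior adjuster 284/1001 = 28.4%, the in-house team 449/969 = 46.3% → the in-house team
The in-house team wins overall and in every claim group — no reversal.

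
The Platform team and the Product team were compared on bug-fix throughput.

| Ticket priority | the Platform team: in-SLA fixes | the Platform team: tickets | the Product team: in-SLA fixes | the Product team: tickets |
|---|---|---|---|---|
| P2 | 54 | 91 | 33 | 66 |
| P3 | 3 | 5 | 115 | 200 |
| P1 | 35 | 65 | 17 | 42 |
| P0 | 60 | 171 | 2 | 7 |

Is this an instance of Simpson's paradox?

Yes

P2: the Platform team 54/91 = 59.3%, the Product team 33/66 = 50.0% → the Platform team
P3: the Platform team 3/5 = 60.0%, the Product team 115/200 = 57.5% → the Platform team
P1: the Platform team 35/65 = 53.8%, the Product team 17/42 = 40.5% → the Platform team
P0: the Platform team 60/171 = 35.1%, the Product team 2/7 = 28.6% → the Platform team
Overall: the Platform team 152/332 = 45.8%, the Product team 167/315 = 53.0% → the Product team
The Platform team wins each ticket group but the Product team wins overall — the comparison reverses. The Platform team's tickets skew toward P0, which has a lower base rate.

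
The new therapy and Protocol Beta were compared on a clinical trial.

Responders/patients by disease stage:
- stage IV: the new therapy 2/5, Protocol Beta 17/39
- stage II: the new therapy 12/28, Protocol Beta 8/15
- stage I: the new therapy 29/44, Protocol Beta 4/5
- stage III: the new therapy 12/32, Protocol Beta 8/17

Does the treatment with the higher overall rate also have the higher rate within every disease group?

No

Stage IV: the new therapy 2/5 = 40.0%, Protocol Beta 17/39 = 43.6% → Protocol Beta
Stage II: the new therapy 12/28 = 42.9%, Protocol Beta 8/15 = 53.3% → Protocol Beta
Stage I: the new therapy 29/44 = 65.9%, Protocol Beta 4/5 = 80.0% → Protocol Beta
Stage III: the new therapy 12/32 = 37.5%, Protocol Beta 8/17 = 47.1% → Protocol Beta
Overall: the new therapy 55/109 = 50.5%, Protocol Beta 37/76 = 48.7% → the new therapy
Protocol Beta wins each disease group but the new therapy wins overall — the comparison reverses. Protocol Beta's patients skew toward stage IV, which has a lower base rate.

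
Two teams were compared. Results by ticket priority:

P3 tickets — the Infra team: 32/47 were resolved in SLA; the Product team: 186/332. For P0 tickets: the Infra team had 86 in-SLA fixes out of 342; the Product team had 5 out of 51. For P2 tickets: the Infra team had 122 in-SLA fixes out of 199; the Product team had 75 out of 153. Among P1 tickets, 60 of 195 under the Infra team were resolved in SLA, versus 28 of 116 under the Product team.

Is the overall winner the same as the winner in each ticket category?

No

P3: the Infra team 32/47 = 68.1%, the Product team 186/332 = 56.0% → the Infra team
P0: the Infra team 86/342 = 25.1%, the Product team 5/51 = 9.8% → the Infra team
P2: the Infra team 122/199 = 61.3%, the Product team 75/153 = 49.0% → the Infra team
P1: the Infra team 60/195 = 30.8%, the Product team 28/116 = 24.1% → the Infra team
Overall: the Infra team 300/783 = 38.3%, the Product team 294/652 = 45.1% → the Product team
The Infra team wins each ticket group but the Product team wins overall — the comparison reverses. The Infra team's tickets skew toward P0, which has a lower base rate.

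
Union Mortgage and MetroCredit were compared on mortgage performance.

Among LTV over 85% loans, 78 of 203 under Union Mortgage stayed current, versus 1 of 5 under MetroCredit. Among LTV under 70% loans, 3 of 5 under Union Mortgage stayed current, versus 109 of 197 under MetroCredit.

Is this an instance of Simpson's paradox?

Yes

LTV over 85%: Union Mortgage 78/203 = 38.4%, MetroCredit 1/5 = 20.0% → Union Mortgage
LTV under 70%: Union Mortgage 3/5 = 60.0%, MetroCredit 109/197 = 55.3% → Union Mortgage
Overall: Union Mortgage 81/208 = 38.9%, MetroCredit 110/202 = 54.5% → MetroCredit
Union Mortgage wins each loan-to-value group but MetroCredit wins overall — the comparison reverses. Union Mortgage's loans skew toward LTV over 85%, which has a lower base rate.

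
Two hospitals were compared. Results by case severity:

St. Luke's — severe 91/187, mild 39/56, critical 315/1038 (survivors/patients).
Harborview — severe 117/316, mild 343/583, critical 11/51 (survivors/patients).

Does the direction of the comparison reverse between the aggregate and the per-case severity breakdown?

Severe: St. Luke's 91/187 = 48.7%, Harborview 117/316 = 37.0% → St. Luke's
Mild: St. Luke's 39/56 = 69.6%, Harborview 343/583 = 58.8% → St. Luke's
Critical: St. Luke's 315/1038 = 30.3%, Harborview 11/51 = 21.6% → St. Luke's
Overall: St. Luke's 445/1281 = 34.7%, Harborview 471/950 = 49.6% → Harborview
St. Luke's wins each case group but Harborview wins overall — the comparison reverses. St. Luke's's patients skew toward critical, which has a lower base rate.

Yes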